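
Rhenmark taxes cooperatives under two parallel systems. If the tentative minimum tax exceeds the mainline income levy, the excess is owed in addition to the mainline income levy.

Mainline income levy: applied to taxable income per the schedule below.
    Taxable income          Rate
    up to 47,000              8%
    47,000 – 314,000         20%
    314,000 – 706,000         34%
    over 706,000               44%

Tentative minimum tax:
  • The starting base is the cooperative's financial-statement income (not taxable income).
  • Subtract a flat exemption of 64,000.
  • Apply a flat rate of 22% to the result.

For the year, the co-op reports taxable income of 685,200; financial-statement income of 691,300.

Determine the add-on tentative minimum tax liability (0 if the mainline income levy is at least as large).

0

Tentative minimum tax:
  Base (financial-statement income): 691,300
  Less exemption 64,000 → base 627,300
  627,300 × 22% = 138,006

Mainline income levy:
  47,000 × 8% = 3,760
  267,000 × 20% = 53,400
  371,200 × 34% = 126,208
  → 183,368

138,006 ≤ 183,368, so no add-on is due.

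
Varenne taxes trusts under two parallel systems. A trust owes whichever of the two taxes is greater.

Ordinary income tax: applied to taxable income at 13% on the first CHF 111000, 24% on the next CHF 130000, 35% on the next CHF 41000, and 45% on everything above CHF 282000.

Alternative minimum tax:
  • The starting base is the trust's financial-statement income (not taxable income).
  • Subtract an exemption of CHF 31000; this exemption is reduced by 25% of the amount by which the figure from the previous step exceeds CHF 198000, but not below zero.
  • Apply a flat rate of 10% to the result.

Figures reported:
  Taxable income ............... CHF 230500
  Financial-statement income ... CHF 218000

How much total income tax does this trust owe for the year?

Ordinary income tax:
  CHF 111000 × 13% = CHF 14430
  CHF 119500 × 24% = CHF 28680
  → CHF 43110

Alternative minimum tax:
  Base (financial-statement income): CHF 218000
  Exemption: CHF 31000 − 25% × (CHF 218000 − CHF 198000) = CHF 31000 − CHF 5000 = CHF 26000
  Base: CHF 218000 − CHF 26000 = CHF 192000
  CHF 192000 × 10% = CHF 19200

CHF 43110 > CHF 19200, so the ordinary income tax governs.

CHF 43110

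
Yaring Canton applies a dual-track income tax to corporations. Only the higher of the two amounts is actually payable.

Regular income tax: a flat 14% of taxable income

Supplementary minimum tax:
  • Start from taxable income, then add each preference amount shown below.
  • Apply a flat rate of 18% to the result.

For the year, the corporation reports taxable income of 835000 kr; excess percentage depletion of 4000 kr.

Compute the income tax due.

151020 kr

Regular income tax:
  835000 kr × 14% = 116900 kr

Supplementary minimum tax:
  Adjusted income: 835000 kr + 4000 kr = 839000 kr
  839000 kr × 18% = 151020 kr

151020 kr > 116900 kr, so the supplementary minimum tax is the binding amount.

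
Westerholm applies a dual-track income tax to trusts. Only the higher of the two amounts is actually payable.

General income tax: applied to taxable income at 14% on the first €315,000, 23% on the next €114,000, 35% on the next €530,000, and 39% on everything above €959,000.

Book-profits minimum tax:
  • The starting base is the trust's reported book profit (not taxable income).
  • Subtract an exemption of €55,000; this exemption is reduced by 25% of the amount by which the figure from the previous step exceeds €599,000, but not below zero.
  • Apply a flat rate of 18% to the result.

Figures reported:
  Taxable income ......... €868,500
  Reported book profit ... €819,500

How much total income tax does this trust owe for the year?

€224,145

Book-profits minimum tax:
  Base (reported book profit): €819,500
  Exemption: 25% × (€819,500 − €599,000) = €55,125 ≥ €55,000, so the exemption is fully phased out
  Base: €819,500 − €0 = €819,500
  €819,500 × 18% = €147,510

General income tax:
  €315,000 × 14% = €44,100
  €114,000 × 23% = €26,220
  €439,500 × 35% = €153,825
  → €224,145

€224,145 > €147,510, so the general income tax governs.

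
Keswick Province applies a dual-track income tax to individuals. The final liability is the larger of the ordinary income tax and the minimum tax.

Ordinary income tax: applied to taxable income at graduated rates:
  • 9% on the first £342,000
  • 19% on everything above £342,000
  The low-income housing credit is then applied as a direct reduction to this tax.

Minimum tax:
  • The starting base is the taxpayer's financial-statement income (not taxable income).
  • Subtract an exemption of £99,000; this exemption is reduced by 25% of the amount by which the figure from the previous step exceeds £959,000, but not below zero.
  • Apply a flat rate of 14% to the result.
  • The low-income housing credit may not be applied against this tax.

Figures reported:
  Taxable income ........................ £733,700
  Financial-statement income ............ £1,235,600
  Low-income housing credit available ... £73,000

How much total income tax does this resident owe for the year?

£168,805

Minimum tax:
  Base (financial-statement income): £1,235,600
  Exemption: £99,000 − 25% × (£1,235,600 − £959,000) = £99,000 − £69,150 = £29,850
  Base: £1,235,600 − £29,850 = £1,205,750
  £1,205,750 × 14% = £168,805

Ordinary income tax:
  £342,000 × 9% = £30,780
  £391,700 × 19% = £74,423
  → £105,203
  Less low-income housing credit £73,000 → £32,203

£168,805 > £32,203, so the minimum tax is the binding amount.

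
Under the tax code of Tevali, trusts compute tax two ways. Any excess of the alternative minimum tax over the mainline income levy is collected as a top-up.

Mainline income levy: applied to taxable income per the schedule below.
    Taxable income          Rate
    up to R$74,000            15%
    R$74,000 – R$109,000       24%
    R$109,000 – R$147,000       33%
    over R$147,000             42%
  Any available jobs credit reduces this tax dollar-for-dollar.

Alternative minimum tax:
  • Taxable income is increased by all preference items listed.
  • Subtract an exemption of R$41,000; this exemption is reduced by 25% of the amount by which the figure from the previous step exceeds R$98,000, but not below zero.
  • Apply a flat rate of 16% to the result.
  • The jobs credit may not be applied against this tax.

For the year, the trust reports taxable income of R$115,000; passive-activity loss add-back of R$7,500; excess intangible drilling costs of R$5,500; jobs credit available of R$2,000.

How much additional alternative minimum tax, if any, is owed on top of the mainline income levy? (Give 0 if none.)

R$0

Alternative minimum tax:
  Adjusted income: R$115,000 + R$7,500 + R$5,500 = R$128,000
  Exemption: R$41,000 − 25% × (R$128,000 − R$98,000) = R$41,000 − R$7,500 = R$33,500
  Base: R$128,000 − R$33,500 = R$94,500
  R$94,500 × 16% = R$15,120

Mainline income levy:
  R$74,000 × 15% = R$11,100
  R$35,000 × 24% = R$8,400
  R$6,000 × 33% = R$1,980
  → R$21,480
  Less jobs credit R$2,000 → R$19,480

R$15,120 ≤ R$19,480, so no add-on is due.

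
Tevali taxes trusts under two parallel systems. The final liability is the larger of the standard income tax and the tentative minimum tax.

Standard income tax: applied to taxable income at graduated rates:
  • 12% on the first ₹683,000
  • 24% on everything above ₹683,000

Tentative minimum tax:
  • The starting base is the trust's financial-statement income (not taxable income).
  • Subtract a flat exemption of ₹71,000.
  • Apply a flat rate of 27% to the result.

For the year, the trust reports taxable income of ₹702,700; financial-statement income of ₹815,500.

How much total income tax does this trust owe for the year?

Standard income tax:
  ₹683,000 × 12% = ₹81,960
  ₹19,700 × 24% = ₹4,728
  → ₹86,688

Tentative minimum tax:
  Base (financial-statement income): ₹815,500
  Less exemption ₹71,000 → base ₹744,500
  ₹744,500 × 27% = ₹201,015

₹201,015 > ₹86,688, so the tentative minimum tax is the binding amount.

₹201,015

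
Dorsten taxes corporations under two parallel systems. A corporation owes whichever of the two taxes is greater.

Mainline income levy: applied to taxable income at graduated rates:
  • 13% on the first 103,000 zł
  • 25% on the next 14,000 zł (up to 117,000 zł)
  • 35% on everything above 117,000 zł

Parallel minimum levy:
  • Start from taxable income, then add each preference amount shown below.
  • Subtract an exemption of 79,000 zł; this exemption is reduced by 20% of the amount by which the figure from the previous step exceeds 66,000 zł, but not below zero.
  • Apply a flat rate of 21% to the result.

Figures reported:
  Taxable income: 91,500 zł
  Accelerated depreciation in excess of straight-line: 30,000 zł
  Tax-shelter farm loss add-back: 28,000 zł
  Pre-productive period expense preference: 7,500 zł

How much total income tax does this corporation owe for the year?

20,202 zł

Mainline income levy:
  91,500 zł × 13% = 11,895 zł

Parallel minimum levy:
  Adjusted income: 91,500 zł + 30,000 zł + 28,000 zł + 7,500 zł = 157,000 zł
  Exemption: 79,000 zł − 20% × (157,000 zł − 66,000 zł) = 79,000 zł − 18,200 zł = 60,800 zł
  Base: 157,000 zł − 60,800 zł = 96,200 zł
  96,200 zł × 21% = 20,202 zł

20,202 zł > 11,895 zł, so the parallel minimum levy is the binding amount.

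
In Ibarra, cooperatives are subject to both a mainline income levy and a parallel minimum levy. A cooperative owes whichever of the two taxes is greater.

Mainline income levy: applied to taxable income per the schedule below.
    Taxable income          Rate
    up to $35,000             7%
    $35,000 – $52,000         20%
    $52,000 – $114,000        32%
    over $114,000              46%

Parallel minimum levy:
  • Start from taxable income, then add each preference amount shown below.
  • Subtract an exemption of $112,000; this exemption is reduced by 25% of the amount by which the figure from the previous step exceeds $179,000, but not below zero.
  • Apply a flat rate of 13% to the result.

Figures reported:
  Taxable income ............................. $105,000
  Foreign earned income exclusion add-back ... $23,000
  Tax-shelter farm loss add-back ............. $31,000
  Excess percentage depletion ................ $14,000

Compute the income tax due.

$22,810

Parallel minimum levy:
  Adjusted income: $105,000 + $23,000 + $31,000 + $14,000 = $173,000
  Exemption: $173,000 ≤ $179,000, so full $112,000 applies
  Base: $173,000 − $112,000 = $61,000
  $61,000 × 13% = $7,930

Mainline income levy:
  $35,000 × 7% = $2,450
  $17,000 × 20% = $3,400
  $53,000 × 32% = $16,960
  → $22,810

$22,810 > $7,930, so the mainline income levy governs.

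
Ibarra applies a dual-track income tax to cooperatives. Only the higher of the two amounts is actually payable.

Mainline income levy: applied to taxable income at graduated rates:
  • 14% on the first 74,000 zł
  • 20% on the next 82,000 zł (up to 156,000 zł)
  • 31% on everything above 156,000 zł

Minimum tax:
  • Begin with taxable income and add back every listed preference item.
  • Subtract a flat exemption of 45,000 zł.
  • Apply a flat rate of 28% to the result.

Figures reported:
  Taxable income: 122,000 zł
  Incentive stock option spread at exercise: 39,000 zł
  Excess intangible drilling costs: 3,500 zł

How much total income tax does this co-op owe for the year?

Minimum tax:
  Adjusted income: 122,000 zł + 39,000 zł + 3,500 zł = 164,500 zł
  Less exemption 45,000 zł → base 119,500 zł
  119,500 zł × 28% = 33,460 zł

Mainline income levy:
  74,000 zł × 14% = 10,360 zł
  48,000 zł × 20% = 9,600 zł
  → 19,960 zł

33,460 zł > 19,960 zł, so the minimum tax is the binding amount.

33,460 zł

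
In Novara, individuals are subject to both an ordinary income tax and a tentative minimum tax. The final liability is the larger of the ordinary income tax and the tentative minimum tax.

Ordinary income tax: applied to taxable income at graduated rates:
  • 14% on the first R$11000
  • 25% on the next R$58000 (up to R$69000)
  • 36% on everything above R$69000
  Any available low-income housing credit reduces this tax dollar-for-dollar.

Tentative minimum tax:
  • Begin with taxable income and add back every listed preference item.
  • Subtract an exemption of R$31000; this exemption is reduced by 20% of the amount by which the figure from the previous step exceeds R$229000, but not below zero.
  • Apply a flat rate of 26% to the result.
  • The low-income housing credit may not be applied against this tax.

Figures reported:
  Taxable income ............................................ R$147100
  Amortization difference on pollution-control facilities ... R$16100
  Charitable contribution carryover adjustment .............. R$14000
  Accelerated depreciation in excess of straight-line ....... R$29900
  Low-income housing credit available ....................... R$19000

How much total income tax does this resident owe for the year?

Ordinary income tax:
  R$11000 × 14% = R$1540
  R$58000 × 25% = R$14500
  R$78100 × 36% = R$28116
  → R$44156
  Less low-income housing credit R$19000 → R$25156

Tentative minimum tax:
  Adjusted income: R$147100 + R$16100 + R$14000 + R$29900 = R$207100
  Exemption: R$207100 ≤ R$229000, so full R$31000 applies
  Base: R$207100 − R$31000 = R$176100
  R$176100 × 26% = R$45786

R$45786 > R$25156, so the tentative minimum tax is the binding amount.

R$45786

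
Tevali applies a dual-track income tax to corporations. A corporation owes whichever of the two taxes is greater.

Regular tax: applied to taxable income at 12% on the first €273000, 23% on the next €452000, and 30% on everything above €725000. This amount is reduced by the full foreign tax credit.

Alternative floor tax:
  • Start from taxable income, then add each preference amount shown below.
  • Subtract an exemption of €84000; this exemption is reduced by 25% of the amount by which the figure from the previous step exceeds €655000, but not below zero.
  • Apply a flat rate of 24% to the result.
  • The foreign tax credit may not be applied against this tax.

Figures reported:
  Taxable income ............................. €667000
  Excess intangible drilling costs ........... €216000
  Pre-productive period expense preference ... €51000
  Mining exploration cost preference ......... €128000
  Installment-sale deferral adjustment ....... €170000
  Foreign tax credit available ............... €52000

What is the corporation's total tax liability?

€295680

Regular tax:
  €273000 × 12% = €32760
  €394000 × 23% = €90620
  → €123380
  Less foreign tax credit €52000 → €71380

Alternative floor tax:
  Adjusted income: €667000 + €216000 + €51000 + €128000 + €170000 = €1232000
  Exemption: 25% × (€1232000 − €655000) = €144250 ≥ €84000, so the exemption is fully phased out
  Base: €1232000 − €0 = €1232000
  €1232000 × 24% = €295680

€295680 > €71380, so the alternative floor tax is the binding amount.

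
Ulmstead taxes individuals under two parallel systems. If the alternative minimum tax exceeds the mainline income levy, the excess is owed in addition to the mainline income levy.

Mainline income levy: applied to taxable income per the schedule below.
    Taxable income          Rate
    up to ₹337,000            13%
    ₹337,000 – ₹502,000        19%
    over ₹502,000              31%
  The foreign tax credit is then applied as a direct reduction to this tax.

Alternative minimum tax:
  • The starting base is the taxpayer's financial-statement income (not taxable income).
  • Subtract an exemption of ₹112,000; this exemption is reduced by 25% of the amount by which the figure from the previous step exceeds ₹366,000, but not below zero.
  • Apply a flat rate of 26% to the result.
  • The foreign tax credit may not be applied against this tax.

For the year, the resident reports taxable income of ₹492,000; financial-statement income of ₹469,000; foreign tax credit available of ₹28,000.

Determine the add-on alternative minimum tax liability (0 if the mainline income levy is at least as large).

₹54,255

Alternative minimum tax:
  Base (financial-statement income): ₹469,000
  Exemption: ₹112,000 − 25% × (₹469,000 − ₹366,000) = ₹112,000 − ₹25,750 = ₹86,250
  Base: ₹469,000 − ₹86,250 = ₹382,750
  ₹382,750 × 26% = ₹99,515

Mainline income levy:
  ₹337,000 × 13% = ₹43,810
  ₹155,000 × 19% = ₹29,450
  → ₹73,260
  Less foreign tax credit ₹28,000 → ₹45,260

Excess of alternative minimum tax over mainline income levy: ₹99,515 − ₹45,260 = ₹54,255.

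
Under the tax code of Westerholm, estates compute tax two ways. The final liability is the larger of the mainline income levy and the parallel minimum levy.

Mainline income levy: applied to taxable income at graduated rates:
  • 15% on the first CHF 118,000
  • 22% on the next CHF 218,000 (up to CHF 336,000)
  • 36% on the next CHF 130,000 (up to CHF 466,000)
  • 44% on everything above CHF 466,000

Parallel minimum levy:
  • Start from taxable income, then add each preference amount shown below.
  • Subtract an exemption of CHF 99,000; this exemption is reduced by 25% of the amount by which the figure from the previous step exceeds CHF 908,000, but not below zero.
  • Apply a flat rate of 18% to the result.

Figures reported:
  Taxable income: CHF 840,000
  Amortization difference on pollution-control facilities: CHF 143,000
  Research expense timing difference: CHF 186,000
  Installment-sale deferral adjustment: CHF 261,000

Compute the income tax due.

CHF 277,020

Mainline income levy:
  CHF 118,000 × 15% = CHF 17,700
  CHF 218,000 × 22% = CHF 47,960
  CHF 130,000 × 36% = CHF 46,800
  CHF 374,000 × 44% = CHF 164,560
  → CHF 277,020

Parallel minimum levy:
  Adjusted income: CHF 840,000 + CHF 143,000 + CHF 186,000 + CHF 261,000 = CHF 1,430,000
  Exemption: 25% × (CHF 1,430,000 − CHF 908,000) = CHF 130,500 ≥ CHF 99,000, so the exemption is fully phased out
  Base: CHF 1,430,000 − CHF 0 = CHF 1,430,000
  CHF 1,430,000 × 18% = CHF 257,400

CHF 277,020 > CHF 257,400, so the mainline income levy governs.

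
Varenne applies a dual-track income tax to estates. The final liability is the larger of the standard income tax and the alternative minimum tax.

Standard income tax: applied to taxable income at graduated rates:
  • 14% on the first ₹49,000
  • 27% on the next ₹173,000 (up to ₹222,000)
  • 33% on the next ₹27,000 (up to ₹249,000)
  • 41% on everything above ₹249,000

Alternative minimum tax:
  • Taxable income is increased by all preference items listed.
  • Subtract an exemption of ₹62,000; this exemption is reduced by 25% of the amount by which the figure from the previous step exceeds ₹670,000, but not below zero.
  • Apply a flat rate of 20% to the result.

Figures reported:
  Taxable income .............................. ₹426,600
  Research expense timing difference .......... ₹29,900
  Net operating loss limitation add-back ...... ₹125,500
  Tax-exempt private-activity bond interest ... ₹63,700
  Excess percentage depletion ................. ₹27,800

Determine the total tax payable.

Alternative minimum tax:
  Adjusted income: ₹426,600 + ₹29,900 + ₹125,500 + ₹63,700 + ₹27,800 = ₹673,500
  Exemption: ₹62,000 − 25% × (₹673,500 − ₹670,000) = ₹62,000 − ₹875 = ₹61,125
  Base: ₹673,500 − ₹61,125 = ₹612,375
  ₹612,375 × 20% = ₹122,475

Standard income tax:
  ₹49,000 × 14% = ₹6,860
  ₹173,000 × 27% = ₹46,710
  ₹27,000 × 33% = ₹8,910
  ₹177,600 × 41% = ₹72,816
  → ₹135,296

₹135,296 > ₹122,475, so the standard income tax governs.

₹135,296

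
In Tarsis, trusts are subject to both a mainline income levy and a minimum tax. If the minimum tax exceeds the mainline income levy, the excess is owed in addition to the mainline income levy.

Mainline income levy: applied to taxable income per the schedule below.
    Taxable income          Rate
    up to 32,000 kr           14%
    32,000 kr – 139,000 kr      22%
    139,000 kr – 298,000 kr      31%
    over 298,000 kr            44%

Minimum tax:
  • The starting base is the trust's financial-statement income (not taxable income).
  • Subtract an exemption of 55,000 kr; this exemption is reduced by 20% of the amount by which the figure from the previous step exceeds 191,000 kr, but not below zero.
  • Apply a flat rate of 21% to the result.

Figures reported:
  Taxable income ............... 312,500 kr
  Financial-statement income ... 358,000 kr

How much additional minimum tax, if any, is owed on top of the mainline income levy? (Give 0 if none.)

0 kr

Mainline income levy:
  32,000 kr × 14% = 4,480 kr
  107,000 kr × 22% = 23,540 kr
  159,000 kr × 31% = 49,290 kr
  14,500 kr × 44% = 6,380 kr
  → 83,690 kr

Minimum tax:
  Base (financial-statement income): 358,000 kr
  Exemption: 55,000 kr − 20% × (358,000 kr − 191,000 kr) = 55,000 kr − 33,400 kr = 21,600 kr
  Base: 358,000 kr − 21,600 kr = 336,400 kr
  336,400 kr × 21% = 70,644 kr

70,644 kr ≤ 83,690 kr, so no add-on is due.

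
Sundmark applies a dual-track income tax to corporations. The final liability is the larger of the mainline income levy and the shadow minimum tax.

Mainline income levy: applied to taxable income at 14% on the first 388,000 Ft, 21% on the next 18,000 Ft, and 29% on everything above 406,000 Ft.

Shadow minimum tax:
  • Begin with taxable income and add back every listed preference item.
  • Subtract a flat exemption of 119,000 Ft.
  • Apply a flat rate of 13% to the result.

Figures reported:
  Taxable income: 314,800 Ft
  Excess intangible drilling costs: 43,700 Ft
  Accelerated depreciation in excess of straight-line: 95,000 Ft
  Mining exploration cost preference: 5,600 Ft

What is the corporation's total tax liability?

44,213 Ft

Shadow minimum tax:
  Adjusted income: 314,800 Ft + 43,700 Ft + 95,000 Ft + 5,600 Ft = 459,100 Ft
  Less exemption 119,000 Ft → base 340,100 Ft
  340,100 Ft × 13% = 44,213 Ft

Mainline income levy:
  314,800 Ft × 14% = 44,072 Ft

44,213 Ft > 44,072 Ft, so the shadow minimum tax is the binding amount.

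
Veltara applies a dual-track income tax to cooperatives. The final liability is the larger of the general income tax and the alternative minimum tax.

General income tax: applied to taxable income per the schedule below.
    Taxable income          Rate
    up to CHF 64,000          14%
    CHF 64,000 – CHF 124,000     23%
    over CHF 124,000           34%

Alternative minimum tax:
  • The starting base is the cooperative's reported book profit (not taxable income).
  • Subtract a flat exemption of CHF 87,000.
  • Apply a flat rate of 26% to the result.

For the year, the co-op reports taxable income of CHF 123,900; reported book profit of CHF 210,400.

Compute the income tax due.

General income tax:
  CHF 64,000 × 14% = CHF 8,960
  CHF 59,900 × 23% = CHF 13,777
  → CHF 22,737

Alternative minimum tax:
  Base (reported book profit): CHF 210,400
  Less exemption CHF 87,000 → base CHF 123,400
  CHF 123,400 × 26% = CHF 32,084

CHF 32,084 > CHF 22,737, so the alternative minimum tax is the binding amount.

CHF 32,084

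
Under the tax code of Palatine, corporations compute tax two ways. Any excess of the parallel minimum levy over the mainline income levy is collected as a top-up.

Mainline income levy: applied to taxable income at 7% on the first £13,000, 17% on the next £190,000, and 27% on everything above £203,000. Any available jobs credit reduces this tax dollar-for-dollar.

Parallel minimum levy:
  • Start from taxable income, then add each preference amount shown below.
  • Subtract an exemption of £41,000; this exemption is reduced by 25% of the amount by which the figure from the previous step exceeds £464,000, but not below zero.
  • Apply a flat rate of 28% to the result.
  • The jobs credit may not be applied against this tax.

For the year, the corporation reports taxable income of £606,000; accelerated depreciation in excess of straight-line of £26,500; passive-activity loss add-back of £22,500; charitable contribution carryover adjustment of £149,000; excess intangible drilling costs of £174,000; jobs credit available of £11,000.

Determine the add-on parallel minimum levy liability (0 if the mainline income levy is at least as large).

Mainline income levy:
  £13,000 × 7% = £910
  £190,000 × 17% = £32,300
  £403,000 × 27% = £108,810
  → £142,020
  Less jobs credit £11,000 → £131,020

Parallel minimum levy:
  Adjusted income: £606,000 + £26,500 + £22,500 + £149,000 + £174,000 = £978,000
  Exemption: 25% × (£978,000 − £464,000) = £128,500 ≥ £41,000, so the exemption is fully phased out
  Base: £978,000 − £0 = £978,000
  £978,000 × 28% = £273,840

Excess of parallel minimum levy over mainline income levy: £273,840 − £131,020 = £142,820.

£142,820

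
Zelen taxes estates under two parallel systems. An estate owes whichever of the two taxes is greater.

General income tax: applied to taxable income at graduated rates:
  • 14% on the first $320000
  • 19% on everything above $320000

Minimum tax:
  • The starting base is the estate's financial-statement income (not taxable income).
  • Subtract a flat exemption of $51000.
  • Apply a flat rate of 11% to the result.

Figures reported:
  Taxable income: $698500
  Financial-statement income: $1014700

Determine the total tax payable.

$116715

Minimum tax:
  Base (financial-statement income): $1014700
  Less exemption $51000 → base $963700
  $963700 × 11% = $106007

General income tax:
  $320000 × 14% = $44800
  $378500 × 19% = $71915
  → $116715

$116715 > $106007, so the general income tax governs.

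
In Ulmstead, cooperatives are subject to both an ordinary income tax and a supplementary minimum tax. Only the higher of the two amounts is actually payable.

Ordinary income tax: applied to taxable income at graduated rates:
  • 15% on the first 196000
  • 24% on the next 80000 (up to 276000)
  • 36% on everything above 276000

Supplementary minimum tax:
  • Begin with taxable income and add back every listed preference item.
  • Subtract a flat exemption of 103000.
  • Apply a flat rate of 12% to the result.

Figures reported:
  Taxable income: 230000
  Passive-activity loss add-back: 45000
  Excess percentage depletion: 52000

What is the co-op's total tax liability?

Supplementary minimum tax:
  Adjusted income: 230000 + 45000 + 52000 = 327000
  Less exemption 103000 → base 224000
  224000 × 12% = 26880

Ordinary income tax:
  196000 × 15% = 29400
  34000 × 24% = 8160
  → 37560

37560 > 26880, so the ordinary income tax governs.

37560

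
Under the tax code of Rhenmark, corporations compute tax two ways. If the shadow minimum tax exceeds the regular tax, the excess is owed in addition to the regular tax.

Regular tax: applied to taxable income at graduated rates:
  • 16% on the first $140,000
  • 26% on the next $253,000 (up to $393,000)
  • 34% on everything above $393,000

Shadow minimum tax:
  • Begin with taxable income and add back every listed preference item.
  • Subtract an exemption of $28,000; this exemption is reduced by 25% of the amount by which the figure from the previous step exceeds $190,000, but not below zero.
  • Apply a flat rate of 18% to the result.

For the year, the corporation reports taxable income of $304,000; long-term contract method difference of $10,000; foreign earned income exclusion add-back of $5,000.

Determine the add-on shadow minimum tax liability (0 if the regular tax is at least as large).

$0

Shadow minimum tax:
  Adjusted income: $304,000 + $10,000 + $5,000 = $319,000
  Exemption: 25% × ($319,000 − $190,000) = $32,250 ≥ $28,000, so the exemption is fully phased out
  Base: $319,000 − $0 = $319,000
  $319,000 × 18% = $57,420

Regular tax:
  $140,000 × 16% = $22,400
  $164,000 × 26% = $42,640
  → $65,040

$57,420 ≤ $65,040, so no add-on is due.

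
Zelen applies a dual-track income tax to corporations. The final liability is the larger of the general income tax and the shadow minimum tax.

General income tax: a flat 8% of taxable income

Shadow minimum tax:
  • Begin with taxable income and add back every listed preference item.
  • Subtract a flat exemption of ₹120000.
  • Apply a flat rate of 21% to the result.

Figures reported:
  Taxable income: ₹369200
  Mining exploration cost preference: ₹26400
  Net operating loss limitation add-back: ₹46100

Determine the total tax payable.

₹67557

General income tax:
  ₹369200 × 8% = ₹29536

Shadow minimum tax:
  Adjusted income: ₹369200 + ₹26400 + ₹46100 = ₹441700
  Less exemption ₹120000 → base ₹321700
  ₹321700 × 21% = ₹67557

₹67557 > ₹29536, so the shadow minimum tax is the binding amount.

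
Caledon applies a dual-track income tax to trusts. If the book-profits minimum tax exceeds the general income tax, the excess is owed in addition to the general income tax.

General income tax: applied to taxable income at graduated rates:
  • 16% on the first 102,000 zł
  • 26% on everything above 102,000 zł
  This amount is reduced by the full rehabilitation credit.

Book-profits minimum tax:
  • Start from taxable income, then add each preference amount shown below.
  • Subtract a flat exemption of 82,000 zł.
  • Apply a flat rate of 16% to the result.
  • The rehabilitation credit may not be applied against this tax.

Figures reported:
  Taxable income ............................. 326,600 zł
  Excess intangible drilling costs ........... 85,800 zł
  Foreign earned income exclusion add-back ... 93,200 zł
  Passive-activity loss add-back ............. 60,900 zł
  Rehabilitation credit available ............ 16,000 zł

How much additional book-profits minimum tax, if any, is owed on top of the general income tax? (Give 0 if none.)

18,804 zł

General income tax:
  102,000 zł × 16% = 16,320 zł
  224,600 zł × 26% = 58,396 zł
  → 74,716 zł
  Less rehabilitation credit 16,000 zł → 58,716 zł

Book-profits minimum tax:
  Adjusted income: 326,600 zł + 85,800 zł + 93,200 zł + 60,900 zł = 566,500 zł
  Less exemption 82,000 zł → base 484,500 zł
  484,500 zł × 16% = 77,520 zł

Excess of book-profits minimum tax over general income tax: 77,520 zł − 58,716 zł = 18,804 zł.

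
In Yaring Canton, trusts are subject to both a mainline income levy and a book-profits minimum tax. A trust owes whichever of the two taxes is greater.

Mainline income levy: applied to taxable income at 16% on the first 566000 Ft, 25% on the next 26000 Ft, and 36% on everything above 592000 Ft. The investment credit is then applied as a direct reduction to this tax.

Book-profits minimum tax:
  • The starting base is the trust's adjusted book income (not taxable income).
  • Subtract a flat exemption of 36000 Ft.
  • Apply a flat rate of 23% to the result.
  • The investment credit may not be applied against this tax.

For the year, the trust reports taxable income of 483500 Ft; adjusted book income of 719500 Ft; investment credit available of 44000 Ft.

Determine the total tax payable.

Book-profits minimum tax:
  Base (adjusted book income): 719500 Ft
  Less exemption 36000 Ft → base 683500 Ft
  683500 Ft × 23% = 157205 Ft

Mainline income levy:
  483500 Ft × 16% = 77360 Ft
  Less investment credit 44000 Ft → 33360 Ft

157205 Ft > 33360 Ft, so the book-profits minimum tax is the binding amount.

157205 Ft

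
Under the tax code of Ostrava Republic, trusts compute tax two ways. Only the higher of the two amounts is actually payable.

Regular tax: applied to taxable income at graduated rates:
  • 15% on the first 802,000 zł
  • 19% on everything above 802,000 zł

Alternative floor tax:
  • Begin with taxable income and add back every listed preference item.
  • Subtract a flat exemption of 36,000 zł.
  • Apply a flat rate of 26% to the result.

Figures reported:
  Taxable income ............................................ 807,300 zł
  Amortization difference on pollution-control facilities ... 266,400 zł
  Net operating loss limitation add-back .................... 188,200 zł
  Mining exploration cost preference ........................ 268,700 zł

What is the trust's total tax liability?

Alternative floor tax:
  Adjusted income: 807,300 zł + 266,400 zł + 188,200 zł + 268,700 zł = 1,530,600 zł
  Less exemption 36,000 zł → base 1,494,600 zł
  1,494,600 zł × 26% = 388,596 zł

Regular tax:
  802,000 zł × 15% = 120,300 zł
  5,300 zł × 19% = 1,007 zł
  → 121,307 zł

388,596 zł > 121,307 zł, so the alternative floor tax is the binding amount.

388,596 zł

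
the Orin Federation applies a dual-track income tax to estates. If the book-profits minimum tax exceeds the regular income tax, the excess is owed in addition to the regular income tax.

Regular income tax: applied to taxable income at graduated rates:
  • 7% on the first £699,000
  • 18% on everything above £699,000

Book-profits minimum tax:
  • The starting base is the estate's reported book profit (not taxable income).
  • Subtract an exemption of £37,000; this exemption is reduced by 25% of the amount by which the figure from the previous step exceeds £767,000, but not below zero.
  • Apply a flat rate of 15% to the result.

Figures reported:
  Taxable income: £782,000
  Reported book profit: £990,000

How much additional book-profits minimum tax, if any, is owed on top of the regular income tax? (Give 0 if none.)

£84,630

Regular income tax:
  £699,000 × 7% = £48,930
  £83,000 × 18% = £14,940
  → £63,870

Book-profits minimum tax:
  Base (reported book profit): £990,000
  Exemption: 25% × (£990,000 − £767,000) = £55,750 ≥ £37,000, so the exemption is fully phased out
  Base: £990,000 − £0 = £990,000
  £990,000 × 15% = £148,500

Excess of book-profits minimum tax over regular income tax: £148,500 − £63,870 = £84,630.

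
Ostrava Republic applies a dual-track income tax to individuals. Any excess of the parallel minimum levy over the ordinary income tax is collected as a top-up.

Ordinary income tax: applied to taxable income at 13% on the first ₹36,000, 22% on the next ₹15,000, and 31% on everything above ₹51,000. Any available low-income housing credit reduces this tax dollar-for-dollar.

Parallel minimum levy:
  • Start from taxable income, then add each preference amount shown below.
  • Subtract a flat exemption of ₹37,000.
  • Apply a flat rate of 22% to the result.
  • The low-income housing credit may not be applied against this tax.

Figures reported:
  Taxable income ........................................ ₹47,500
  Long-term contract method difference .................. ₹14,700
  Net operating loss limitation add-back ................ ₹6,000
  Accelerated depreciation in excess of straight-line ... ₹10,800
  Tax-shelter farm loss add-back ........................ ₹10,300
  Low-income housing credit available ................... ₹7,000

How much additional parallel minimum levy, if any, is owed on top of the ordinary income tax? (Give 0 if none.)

₹11,296

Ordinary income tax:
  ₹36,000 × 13% = ₹4,680
  ₹11,500 × 22% = ₹2,530
  → ₹7,210
  Less low-income housing credit ₹7,000 → ₹210

Parallel minimum levy:
  Adjusted income: ₹47,500 + ₹14,700 + ₹6,000 + ₹10,800 + ₹10,300 = ₹89,300
  Less exemption ₹37,000 → base ₹52,300
  ₹52,300 × 22% = ₹11,506

Excess of parallel minimum levy over ordinary income tax: ₹11,506 − ₹210 = ₹11,296.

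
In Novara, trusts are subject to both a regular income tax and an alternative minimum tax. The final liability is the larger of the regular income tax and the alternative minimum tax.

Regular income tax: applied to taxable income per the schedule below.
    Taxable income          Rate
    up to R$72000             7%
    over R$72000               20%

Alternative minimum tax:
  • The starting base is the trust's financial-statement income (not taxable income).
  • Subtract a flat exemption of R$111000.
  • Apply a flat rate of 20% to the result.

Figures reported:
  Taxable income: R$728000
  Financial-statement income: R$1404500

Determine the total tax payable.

R$258700

Regular income tax:
  R$72000 × 7% = R$5040
  R$656000 × 20% = R$131200
  → R$136240

Alternative minimum tax:
  Base (financial-statement income): R$1404500
  Less exemption R$111000 → base R$1293500
  R$1293500 × 20% = R$258700

R$258700 > R$136240, so the alternative minimum tax is the binding amount.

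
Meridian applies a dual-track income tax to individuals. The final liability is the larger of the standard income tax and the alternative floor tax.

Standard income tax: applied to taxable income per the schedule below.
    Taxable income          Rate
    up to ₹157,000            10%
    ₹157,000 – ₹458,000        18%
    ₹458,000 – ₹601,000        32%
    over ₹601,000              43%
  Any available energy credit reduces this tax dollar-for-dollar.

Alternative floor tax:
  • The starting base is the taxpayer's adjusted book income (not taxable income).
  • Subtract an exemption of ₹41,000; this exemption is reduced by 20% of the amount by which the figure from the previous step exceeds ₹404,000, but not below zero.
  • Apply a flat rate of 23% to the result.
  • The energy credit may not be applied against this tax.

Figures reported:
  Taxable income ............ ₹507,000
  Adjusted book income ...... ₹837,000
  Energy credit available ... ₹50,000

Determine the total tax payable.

Standard income tax:
  ₹157,000 × 10% = ₹15,700
  ₹301,000 × 18% = ₹54,180
  ₹49,000 × 32% = ₹15,680
  → ₹85,560
  Less energy credit ₹50,000 → ₹35,560

Alternative floor tax:
  Base (adjusted book income): ₹837,000
  Exemption: 20% × (₹837,000 − ₹404,000) = ₹86,600 ≥ ₹41,000, so the exemption is fully phased out
  Base: ₹837,000 − ₹0 = ₹837,000
  ₹837,000 × 23% = ₹192,510

₹192,510 > ₹35,560, so the alternative floor tax is the binding amount.

₹192,510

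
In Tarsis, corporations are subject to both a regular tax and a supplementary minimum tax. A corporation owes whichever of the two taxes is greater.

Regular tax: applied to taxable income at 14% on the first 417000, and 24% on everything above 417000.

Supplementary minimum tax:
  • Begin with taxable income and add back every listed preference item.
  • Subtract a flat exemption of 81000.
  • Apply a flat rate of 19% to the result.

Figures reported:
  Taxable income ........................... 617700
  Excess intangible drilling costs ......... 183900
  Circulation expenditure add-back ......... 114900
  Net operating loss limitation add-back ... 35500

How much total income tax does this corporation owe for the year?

Regular tax:
  417000 × 14% = 58380
  200700 × 24% = 48168
  → 106548

Supplementary minimum tax:
  Adjusted income: 617700 + 183900 + 114900 + 35500 = 952000
  Less exemption 81000 → base 871000
  871000 × 19% = 165490

165490 > 106548, so the supplementary minimum tax is the binding amount.

165490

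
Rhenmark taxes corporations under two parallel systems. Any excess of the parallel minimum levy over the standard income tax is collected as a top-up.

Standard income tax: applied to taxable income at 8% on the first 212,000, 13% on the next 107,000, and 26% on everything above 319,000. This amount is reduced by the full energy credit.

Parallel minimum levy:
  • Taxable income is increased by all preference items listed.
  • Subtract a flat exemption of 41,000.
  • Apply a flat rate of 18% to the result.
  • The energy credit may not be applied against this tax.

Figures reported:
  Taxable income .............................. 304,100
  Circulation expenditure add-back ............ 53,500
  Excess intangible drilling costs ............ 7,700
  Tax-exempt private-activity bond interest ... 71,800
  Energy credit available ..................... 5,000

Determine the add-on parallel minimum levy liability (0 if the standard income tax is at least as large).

47,365

Standard income tax:
  212,000 × 8% = 16,960
  92,100 × 13% = 11,973
  → 28,933
  Less energy credit 5,000 → 23,933

Parallel minimum levy:
  Adjusted income: 304,100 + 53,500 + 7,700 + 71,800 = 437,100
  Less exemption 41,000 → base 396,100
  396,100 × 18% = 71,298

Excess of parallel minimum levy over standard income tax: 71,298 − 23,933 = 47,365.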